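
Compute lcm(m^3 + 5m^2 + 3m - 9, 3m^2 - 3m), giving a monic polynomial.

m^4 + 5m^3 + 3m^2 - 9m

Euclidean algorithm in ℚ[m]:
  m^3 + 5m^2 + 3m - 9 = ((1/3)m + 2)(3m^2 - 3m) + (9m - 9)
  3m^2 - 3m = ((1/3)m)(9m - 9) + (0)
Last nonzero remainder: 9m - 9. Dividing through by 9 gives the monic gcd m - 1.
Then lcm(f, g) = f·g / gcd(f, g); expanding and making the result monic gives the answer.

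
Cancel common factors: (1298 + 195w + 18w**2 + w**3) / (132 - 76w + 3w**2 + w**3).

Repeated division with remainder:
  w**3 + 18w**2 + 195w + 1298 = (w**3 + 3w**2 - 76w + 132) + (15w**2 + 271w + 1166)
  w**3 + 3w**2 - 76w + 132 = ((1/15)w - 226/225)(15w**2 + 271w + 1166) + ((26656/225)w + 293216/225)
  15w**2 + 271w + 1166 = ((3375/26656)w + 11925/13328)((26656/225)w + 293216/225) + (0)
Last nonzero remainder: (26656/225)w + 293216/225. Dividing through by 26656/225 gives the monic gcd w + 11.
Cancel w + 11 from numerator and denominator to get the reduced form.

(118 + 7w + w**2)/(12 - 8w + w**2)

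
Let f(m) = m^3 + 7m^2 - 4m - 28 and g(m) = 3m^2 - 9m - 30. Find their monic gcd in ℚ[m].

m + 2

By polynomial division,
  m^3 + 7m^2 - 4m - 28 = ((1/3)m + 10/3)(3m^2 - 9m - 30) + (36m + 72)
  3m^2 - 9m - 30 = ((1/12)m - 5/12)(36m + 72) + (0)
Last nonzero remainder: 36m + 72. Dividing through by 36 gives the monic gcd m + 2.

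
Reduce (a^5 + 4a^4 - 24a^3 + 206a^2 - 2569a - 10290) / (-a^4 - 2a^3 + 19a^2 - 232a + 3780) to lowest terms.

Euclidean algorithm in ℚ[a]:
  a^5 + 4a^4 - 24a^3 + 206a^2 - 2569a - 10290 = (-a - 2)(-a^4 - 2a^3 + 19a^2 - 232a + 3780) + (-9a^3 + 12a^2 + 747a - 2730)
  -a^4 - 2a^3 + 19a^2 - 232a + 3780 = ((1/9)a + 10/27)(-9a^3 + 12a^2 + 747a - 2730) + (-(616/9)a^2 - (616/3)a + 43120/9)
  -9a^3 + 12a^2 + 747a - 2730 = ((81/616)a - 351/616)(-(616/9)a^2 - (616/3)a + 43120/9) + (0)
Last nonzero remainder: -(616/9)a^2 - (616/3)a + 43120/9. Dividing through by -616/9 gives the monic gcd a^2 + 3a - 70.
Cancel a^2 + 3a - 70 from numerator and denominator to get the reduced form.

(-a^3 - a^2 - 43a - 147)/(a^2 - a + 54)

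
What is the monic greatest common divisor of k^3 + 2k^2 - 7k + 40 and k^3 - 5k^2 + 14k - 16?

k^2 - 3k + 8

By polynomial division,
  k^3 + 2k^2 - 7k + 40 = (k^3 - 5k^2 + 14k - 16) + (7k^2 - 21k + 56)
  k^3 - 5k^2 + 14k - 16 = ((1/7)k - 2/7)(7k^2 - 21k + 56) + (0)
Last nonzero remainder: 7k^2 - 21k + 56. Dividing through by 7 gives the monic gcd k^2 - 3k + 8.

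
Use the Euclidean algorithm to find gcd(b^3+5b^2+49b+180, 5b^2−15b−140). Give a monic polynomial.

Apply the Euclidean algorithm:
  b^3+5b^2+49b+180 = ((1/5)b+8/5)(5b^2−15b−140) + (101b+404)
  5b^2−15b−140 = ((5/101)b−35/101)(101b+404) + (0)
Last nonzero remainder: 101b+404. Dividing through by 101 gives the monic gcd b+4.

b+4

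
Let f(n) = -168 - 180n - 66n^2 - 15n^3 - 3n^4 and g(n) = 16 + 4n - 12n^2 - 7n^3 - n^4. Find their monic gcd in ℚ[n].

Apply the Euclidean algorithm:
  -3n^4 - 15n^3 - 66n^2 - 180n - 168 = (3)(-n^4 - 7n^3 - 12n^2 + 4n + 16) + (6n^3 - 30n^2 - 192n - 216)
  -n^4 - 7n^3 - 12n^2 + 4n + 16 = (-(1/6)n - 2)(6n^3 - 30n^2 - 192n - 216) + (-104n^2 - 416n - 416)
  6n^3 - 30n^2 - 192n - 216 = (-(3/52)n + 27/52)(-104n^2 - 416n - 416) + (0)
Last nonzero remainder: -104n^2 - 416n - 416. Dividing through by -104 gives the monic gcd n^2 + 4n + 4.

4 + 4n + n^2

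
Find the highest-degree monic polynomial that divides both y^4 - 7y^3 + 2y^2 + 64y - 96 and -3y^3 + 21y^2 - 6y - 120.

y - 4

By polynomial division,
  y^4 - 7y^3 + 2y^2 + 64y - 96 = (-(1/3)y)(-3y^3 + 21y^2 - 6y - 120) + (24y - 96)
  -3y^3 + 21y^2 - 6y - 120 = (-(1/8)y^2 + (3/8)y + 5/4)(24y - 96) + (0)
Last nonzero remainder: 24y - 96. Dividing through by 24 gives the monic gcd y - 4.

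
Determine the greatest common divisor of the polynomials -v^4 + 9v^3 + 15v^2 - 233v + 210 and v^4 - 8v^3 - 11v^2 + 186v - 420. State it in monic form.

v^2 - 2v - 35

Euclidean algorithm in ℚ[v]:
  -v^4 + 9v^3 + 15v^2 - 233v + 210 = (-1)(v^4 - 8v^3 - 11v^2 + 186v - 420) + (v^3 + 4v^2 - 47v - 210)
  v^4 - 8v^3 - 11v^2 + 186v - 420 = (v - 12)(v^3 + 4v^2 - 47v - 210) + (84v^2 - 168v - 2940)
  v^3 + 4v^2 - 47v - 210 = ((1/84)v + 1/14)(84v^2 - 168v - 2940) + (0)
Last nonzero remainder: 84v^2 - 168v - 2940. Dividing through by 84 gives the monic gcd v^2 - 2v - 35.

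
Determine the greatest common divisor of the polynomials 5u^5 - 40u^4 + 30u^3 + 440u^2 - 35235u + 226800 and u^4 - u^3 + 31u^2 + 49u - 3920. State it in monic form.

Repeated division with remainder:
  5u^5 - 40u^4 + 30u^3 + 440u^2 - 35235u + 226800 = (5u - 35)(u^4 - u^3 + 31u^2 + 49u - 3920) + (-160u^3 + 1280u^2 - 13920u + 89600)
  u^4 - u^3 + 31u^2 + 49u - 3920 = (-(1/160)u - 7/160)(-160u^3 + 1280u^2 - 13920u + 89600) + (0)
Last nonzero remainder: -160u^3 + 1280u^2 - 13920u + 89600. Dividing through by -160 gives the monic gcd u^3 - 8u^2 + 87u - 560.

u^3 - 8u^2 + 87u - 560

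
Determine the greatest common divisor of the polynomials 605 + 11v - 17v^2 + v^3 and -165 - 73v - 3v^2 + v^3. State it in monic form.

Apply the Euclidean algorithm:
  v^3 - 17v^2 + 11v + 605 = (v^3 - 3v^2 - 73v - 165) + (-14v^2 + 84v + 770)
  v^3 - 3v^2 - 73v - 165 = (-(1/14)v - 3/14)(-14v^2 + 84v + 770) + (0)
Last nonzero remainder: -14v^2 + 84v + 770. Dividing through by -14 gives the monic gcd v^2 - 6v - 55.

-55 - 6v + v^2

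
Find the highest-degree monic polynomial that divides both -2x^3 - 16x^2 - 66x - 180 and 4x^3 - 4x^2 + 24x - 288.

x^2 + 3x + 18

Euclidean algorithm in ℚ[x]:
  -2x^3 - 16x^2 - 66x - 180 = (-1/2)(4x^3 - 4x^2 + 24x - 288) + (-18x^2 - 54x - 324)
  4x^3 - 4x^2 + 24x - 288 = (-(2/9)x + 8/9)(-18x^2 - 54x - 324) + (0)
Last nonzero remainder: -18x^2 - 54x - 324. Dividing through by -18 gives the monic gcd x^2 + 3x + 18.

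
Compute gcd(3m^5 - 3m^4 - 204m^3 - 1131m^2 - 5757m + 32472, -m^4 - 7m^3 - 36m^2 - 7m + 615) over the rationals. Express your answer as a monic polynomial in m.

By polynomial division,
  3m^5 - 3m^4 - 204m^3 - 1131m^2 - 5757m + 32472 = (-3m + 24)(-m^4 - 7m^3 - 36m^2 - 7m + 615) + (-144m^3 - 288m^2 - 3744m + 17712)
  -m^4 - 7m^3 - 36m^2 - 7m + 615 = ((1/144)m + 5/144)(-144m^3 - 288m^2 - 3744m + 17712) + (0)
Last nonzero remainder: -144m^3 - 288m^2 - 3744m + 17712. Dividing through by -144 gives the monic gcd m^3 + 2m^2 + 26m - 123.

m^3 + 2m^2 + 26m - 123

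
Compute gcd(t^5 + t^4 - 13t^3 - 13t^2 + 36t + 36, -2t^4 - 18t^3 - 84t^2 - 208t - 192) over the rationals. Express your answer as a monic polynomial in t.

t^2 + 5t + 6

By polynomial division,
  t^5 + t^4 - 13t^3 - 13t^2 + 36t + 36 = (-(1/2)t + 4)(-2t^4 - 18t^3 - 84t^2 - 208t - 192) + (17t^3 + 219t^2 + 772t + 804)
  -2t^4 - 18t^3 - 84t^2 - 208t - 192 = (-(2/17)t + 132/289)(17t^3 + 219t^2 + 772t + 804) + (-(26936/289)t^2 - (134680/289)t - 161616/289)
  17t^3 + 219t^2 + 772t + 804 = (-(4913/26936)t - 19363/13468)(-(26936/289)t^2 - (134680/289)t - 161616/289) + (0)
Last nonzero remainder: -(26936/289)t^2 - (134680/289)t - 161616/289. Dividing through by -26936/289 gives the monic gcd t^2 + 5t + 6.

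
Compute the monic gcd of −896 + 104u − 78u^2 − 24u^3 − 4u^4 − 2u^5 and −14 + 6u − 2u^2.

7 − 3u + u^2

By polynomial division,
  −2u^5 − 4u^4 − 24u^3 − 78u^2 + 104u − 896 = (u^3 + 5u^2 + 20u + 64)(−2u^2 + 6u − 14) + (0)
Last nonzero remainder: −2u^2 + 6u − 14. Dividing through by −2 gives the monic gcd u^2 − 3u + 7.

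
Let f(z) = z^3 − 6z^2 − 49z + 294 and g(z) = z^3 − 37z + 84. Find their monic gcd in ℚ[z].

z + 7

By polynomial division,
  z^3 − 6z^2 − 49z + 294 = (z^3 − 37z + 84) + (−6z^2 − 12z + 210)
  z^3 − 37z + 84 = (−(1/6)z + 1/3)(−6z^2 − 12z + 210) + (2z + 14)
  −6z^2 − 12z + 210 = (−3z + 15)(2z + 14) + (0)
Last nonzero remainder: 2z + 14. Dividing through by 2 gives the monic gcd z + 7.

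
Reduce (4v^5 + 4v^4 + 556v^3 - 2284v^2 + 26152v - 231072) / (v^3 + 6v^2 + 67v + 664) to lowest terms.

By polynomial division,
  4v^5 + 4v^4 + 556v^3 - 2284v^2 + 26152v - 231072 = (4v^2 - 20v + 408)(v^3 + 6v^2 + 67v + 664) + (-6048v^2 + 12096v - 501984)
  v^3 + 6v^2 + 67v + 664 = (-(1/6048)v - 1/756)(-6048v^2 + 12096v - 501984) + (0)
Last nonzero remainder: -6048v^2 + 12096v - 501984. Dividing through by -6048 gives the monic gcd v^2 - 2v + 83.
Cancel v^2 - 2v + 83 from numerator and denominator to get the reduced form.

(4v^3 + 12v^2 + 248v - 2784)/(v + 8)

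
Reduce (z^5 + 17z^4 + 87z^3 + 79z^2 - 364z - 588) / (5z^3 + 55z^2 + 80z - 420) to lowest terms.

Euclidean algorithm in ℚ[z]:
  z^5 + 17z^4 + 87z^3 + 79z^2 - 364z - 588 = ((1/5)z^2 + (6/5)z + 1)(5z^3 + 55z^2 + 80z - 420) + (12z^2 + 60z - 168)
  5z^3 + 55z^2 + 80z - 420 = ((5/12)z + 5/2)(12z^2 + 60z - 168) + (0)
Last nonzero remainder: 12z^2 + 60z - 168. Dividing through by 12 gives the monic gcd z^2 + 5z - 14.
Cancel z^2 + 5z - 14 from numerator and denominator to get the reduced form.

(z^3 + 12z^2 + 41z + 42)/(5z + 30)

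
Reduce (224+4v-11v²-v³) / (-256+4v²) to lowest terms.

By polynomial division,
  -v³-11v²+4v+224 = (-(1/4)v-11/4)(4v²-256) + (-60v-480)
  4v²-256 = (-(1/15)v+8/15)(-60v-480) + (0)
Last nonzero remainder: -60v-480. Dividing through by -60 gives the monic gcd v+8.
Cancel v+8 from numerator and denominator to get the reduced form.

(28-3v-v²)/(-32+4v)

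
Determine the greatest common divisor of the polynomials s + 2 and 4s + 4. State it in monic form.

1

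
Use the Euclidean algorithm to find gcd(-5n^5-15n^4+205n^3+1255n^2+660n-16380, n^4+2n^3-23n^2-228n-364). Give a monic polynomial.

Apply the Euclidean algorithm:
  -5n^5-15n^4+205n^3+1255n^2+660n-16380 = (-5n-5)(n^4+2n^3-23n^2-228n-364) + (100n^3-2300n-18200)
  n^4+2n^3-23n^2-228n-364 = ((1/100)n+1/50)(100n^3-2300n-18200) + (0)
Last nonzero remainder: 100n^3-2300n-18200. Dividing through by 100 gives the monic gcd n^3-23n-182.

n^3-23n-182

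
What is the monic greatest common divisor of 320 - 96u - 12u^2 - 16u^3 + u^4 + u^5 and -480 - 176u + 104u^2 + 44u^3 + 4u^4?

Euclidean algorithm in ℚ[u]:
  u^5 + u^4 - 16u^3 - 12u^2 - 96u + 320 = ((1/4)u - 5/2)(4u^4 + 44u^3 + 104u^2 - 176u - 480) + (68u^3 + 292u^2 - 416u - 880)
  4u^4 + 44u^3 + 104u^2 - 176u - 480 = ((1/17)u + 114/289)(68u^3 + 292u^2 - 416u - 880) + ((3840/289)u^2 + (11520/289)u - 38400/289)
  68u^3 + 292u^2 - 416u - 880 = ((4913/960)u + 3179/480)((3840/289)u^2 + (11520/289)u - 38400/289) + (0)
Last nonzero remainder: (3840/289)u^2 + (11520/289)u - 38400/289. Dividing through by 3840/289 gives the monic gcd u^2 + 3u - 10.

-10 + 3u + u^2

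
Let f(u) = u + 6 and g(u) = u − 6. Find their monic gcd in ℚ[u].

By polynomial division,
  u + 6 = (u − 6) + (12)
  u − 6 = ((1/12)u − 1/2)(12) + (0)
The last nonzero remainder is the constant 12, so the polynomials are coprime and gcd = 1.

1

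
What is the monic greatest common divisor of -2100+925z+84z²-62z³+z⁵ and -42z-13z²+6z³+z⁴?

-21+4z+z²

Euclidean algorithm in ℚ[z]:
  z⁵-62z³+84z²+925z-2100 = (z-6)(z⁴+6z³-13z²-42z) + (-13z³+48z²+673z-2100)
  z⁴+6z³-13z²-42z = (-(1/13)z-126/169)(-13z³+48z²+673z-2100) + ((12600/169)z²+(50400/169)z-264600/169)
  -13z³+48z²+673z-2100 = (-(2197/12600)z+169/126)((12600/169)z²+(50400/169)z-264600/169) + (0)
Last nonzero remainder: (12600/169)z²+(50400/169)z-264600/169. Dividing through by 12600/169 gives the monic gcd z²+4z-21.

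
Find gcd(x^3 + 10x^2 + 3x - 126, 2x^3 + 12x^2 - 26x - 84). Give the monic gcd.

By polynomial division,
  x^3 + 10x^2 + 3x - 126 = (1/2)(2x^3 + 12x^2 - 26x - 84) + (4x^2 + 16x - 84)
  2x^3 + 12x^2 - 26x - 84 = ((1/2)x + 1)(4x^2 + 16x - 84) + (0)
Last nonzero remainder: 4x^2 + 16x - 84. Dividing through by 4 gives the monic gcd x^2 + 4x - 21.

x^2 + 4x - 21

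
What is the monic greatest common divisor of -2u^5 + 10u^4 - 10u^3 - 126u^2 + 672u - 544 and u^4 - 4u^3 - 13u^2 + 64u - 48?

u^3 - u^2 - 16u + 16

By polynomial division,
  -2u^5 + 10u^4 - 10u^3 - 126u^2 + 672u - 544 = (-2u + 2)(u^4 - 4u^3 - 13u^2 + 64u - 48) + (-28u^3 + 28u^2 + 448u - 448)
  u^4 - 4u^3 - 13u^2 + 64u - 48 = (-(1/28)u + 3/28)(-28u^3 + 28u^2 + 448u - 448) + (0)
Last nonzero remainder: -28u^3 + 28u^2 + 448u - 448. Dividing through by -28 gives the monic gcd u^3 - u^2 - 16u + 16.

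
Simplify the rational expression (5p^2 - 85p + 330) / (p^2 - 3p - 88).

(5p - 30)/(p + 8)

By polynomial division,
  5p^2 - 85p + 330 = (5)(p^2 - 3p - 88) + (-70p + 770)
  p^2 - 3p - 88 = (-(1/70)p - 4/35)(-70p + 770) + (0)
Last nonzero remainder: -70p + 770. Dividing through by -70 gives the monic gcd p - 11.
Cancel p - 11 from numerator and denominator to get the reduced form.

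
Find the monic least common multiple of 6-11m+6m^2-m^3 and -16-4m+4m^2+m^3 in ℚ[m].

-48+52m+12m^2-17m^3+m^5

Repeated division with remainder:
  -m^3+6m^2-11m+6 = (-1)(m^3+4m^2-4m-16) + (10m^2-15m-10)
  m^3+4m^2-4m-16 = ((1/10)m+11/20)(10m^2-15m-10) + ((21/4)m-21/2)
  10m^2-15m-10 = ((40/21)m+20/21)((21/4)m-21/2) + (0)
Last nonzero remainder: (21/4)m-21/2. Dividing through by 21/4 gives the monic gcd m-2.
Then lcm(f, g) = f·g / gcd(f, g); expanding and making the result monic gives the answer.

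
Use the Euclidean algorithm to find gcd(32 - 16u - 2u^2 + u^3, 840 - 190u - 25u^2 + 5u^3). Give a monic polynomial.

-4 + u

Apply the Euclidean algorithm:
  u^3 - 2u^2 - 16u + 32 = (1/5)(5u^3 - 25u^2 - 190u + 840) + (3u^2 + 22u - 136)
  5u^3 - 25u^2 - 190u + 840 = ((5/3)u - 185/9)(3u^2 + 22u - 136) + ((4400/9)u - 17600/9)
  3u^2 + 22u - 136 = ((27/4400)u + 153/2200)((4400/9)u - 17600/9) + (0)
Last nonzero remainder: (4400/9)u - 17600/9. Dividing through by 4400/9 gives the monic gcd u - 4.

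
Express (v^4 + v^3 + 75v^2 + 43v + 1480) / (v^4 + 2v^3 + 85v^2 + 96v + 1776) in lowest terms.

(v^2 - v + 40)/(v^2 + 48)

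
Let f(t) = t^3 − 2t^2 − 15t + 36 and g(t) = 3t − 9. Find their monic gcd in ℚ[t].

t − 3

Apply the Euclidean algorithm:
  t^3 − 2t^2 − 15t + 36 = ((1/3)t^2 + (1/3)t − 4)(3t − 9) + (0)
Last nonzero remainder: 3t − 9. Dividing through by 3 gives the monic gcd t − 3.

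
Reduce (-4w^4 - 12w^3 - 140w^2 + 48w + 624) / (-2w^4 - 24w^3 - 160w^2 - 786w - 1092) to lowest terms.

By polynomial division,
  -4w^4 - 12w^3 - 140w^2 + 48w + 624 = (2)(-2w^4 - 24w^3 - 160w^2 - 786w - 1092) + (36w^3 + 180w^2 + 1620w + 2808)
  -2w^4 - 24w^3 - 160w^2 - 786w - 1092 = (-(1/18)w - 7/18)(36w^3 + 180w^2 + 1620w + 2808) + (0)
Last nonzero remainder: 36w^3 + 180w^2 + 1620w + 2808. Dividing through by 36 gives the monic gcd w^3 + 5w^2 + 45w + 78.
Cancel w^3 + 5w^2 + 45w + 78 from numerator and denominator to get the reduced form.

(2w - 4)/(w + 7)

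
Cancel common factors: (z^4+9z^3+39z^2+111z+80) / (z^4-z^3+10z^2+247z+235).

Apply the Euclidean algorithm:
  z^4+9z^3+39z^2+111z+80 = (z^4-z^3+10z^2+247z+235) + (10z^3+29z^2-136z-155)
  z^4-z^3+10z^2+247z+235 = ((1/10)z-39/100)(10z^3+29z^2-136z-155) + ((3491/100)z^2+(10473/50)z+3491/20)
  10z^3+29z^2-136z-155 = ((1000/3491)z-3100/3491)((3491/100)z^2+(10473/50)z+3491/20) + (0)
Last nonzero remainder: (3491/100)z^2+(10473/50)z+3491/20. Dividing through by 3491/100 gives the monic gcd z^2+6z+5.
Cancel z^2+6z+5 from numerator and denominator to get the reduced form.

(z^2+3z+16)/(z^2-7z+47)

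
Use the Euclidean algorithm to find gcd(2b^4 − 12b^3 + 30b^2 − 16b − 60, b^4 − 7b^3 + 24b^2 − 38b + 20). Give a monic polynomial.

By polynomial division,
  2b^4 − 12b^3 + 30b^2 − 16b − 60 = (2)(b^4 − 7b^3 + 24b^2 − 38b + 20) + (2b^3 − 18b^2 + 60b − 100)
  b^4 − 7b^3 + 24b^2 − 38b + 20 = ((1/2)b + 1)(2b^3 − 18b^2 + 60b − 100) + (12b^2 − 48b + 120)
  2b^3 − 18b^2 + 60b − 100 = ((1/6)b − 5/6)(12b^2 − 48b + 120) + (0)
Last nonzero remainder: 12b^2 − 48b + 120. Dividing through by 12 gives the monic gcd b^2 − 4b + 10.

b^2 − 4b + 10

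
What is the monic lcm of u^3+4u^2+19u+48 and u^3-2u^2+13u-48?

u^4+u^3+7u^2-9u-144

Euclidean algorithm in ℚ[u]:
  u^3+4u^2+19u+48 = (u^3-2u^2+13u-48) + (6u^2+6u+96)
  u^3-2u^2+13u-48 = ((1/6)u-1/2)(6u^2+6u+96) + (0)
Last nonzero remainder: 6u^2+6u+96. Dividing through by 6 gives the monic gcd u^2+u+16.
Then lcm(f, g) = f·g / gcd(f, g); expanding and making the result monic gives the answer.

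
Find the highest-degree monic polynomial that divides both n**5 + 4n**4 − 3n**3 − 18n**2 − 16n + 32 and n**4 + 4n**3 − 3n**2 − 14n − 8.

Repeated division with remainder:
  n**5 + 4n**4 − 3n**3 − 18n**2 − 16n + 32 = (n)(n**4 + 4n**3 − 3n**2 − 14n − 8) + (−4n**2 − 8n + 32)
  n**4 + 4n**3 − 3n**2 − 14n − 8 = (−(1/4)n**2 − (1/2)n − 1/4)(−4n**2 − 8n + 32) + (0)
Last nonzero remainder: −4n**2 − 8n + 32. Dividing through by −4 gives the monic gcd n**2 + 2n − 8.

n**2 + 2n − 8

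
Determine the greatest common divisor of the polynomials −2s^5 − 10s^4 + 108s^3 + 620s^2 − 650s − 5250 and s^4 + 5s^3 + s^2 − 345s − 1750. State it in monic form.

s^2 − 2s − 35

Repeated division with remainder:
  −2s^5 − 10s^4 + 108s^3 + 620s^2 − 650s − 5250 = (−2s)(s^4 + 5s^3 + s^2 − 345s − 1750) + (110s^3 − 70s^2 − 4150s − 5250)
  s^4 + 5s^3 + s^2 − 345s − 1750 = ((1/110)s + 31/605)(110s^3 − 70s^2 − 4150s − 5250) + ((5120/121)s^2 − (10240/121)s − 179200/121)
  110s^3 − 70s^2 − 4150s − 5250 = ((1331/512)s + 1815/512)((5120/121)s^2 − (10240/121)s − 179200/121) + (0)
Last nonzero remainder: (5120/121)s^2 − (10240/121)s − 179200/121. Dividing through by 5120/121 gives the monic gcd s^2 − 2s − 35.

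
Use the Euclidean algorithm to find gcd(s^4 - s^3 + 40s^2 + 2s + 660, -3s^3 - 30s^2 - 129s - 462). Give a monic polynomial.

s^2 + 3s + 22

By polynomial division,
  s^4 - s^3 + 40s^2 + 2s + 660 = (-(1/3)s + 11/3)(-3s^3 - 30s^2 - 129s - 462) + (107s^2 + 321s + 2354)
  -3s^3 - 30s^2 - 129s - 462 = (-(3/107)s - 21/107)(107s^2 + 321s + 2354) + (0)
Last nonzero remainder: 107s^2 + 321s + 2354. Dividing through by 107 gives the monic gcd s^2 + 3s + 22.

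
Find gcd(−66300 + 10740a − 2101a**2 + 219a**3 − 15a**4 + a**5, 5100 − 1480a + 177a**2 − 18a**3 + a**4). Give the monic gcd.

−850 + 105a − 12a**2 + a**3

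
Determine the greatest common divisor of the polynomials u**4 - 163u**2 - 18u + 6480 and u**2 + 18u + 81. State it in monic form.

Euclidean algorithm in ℚ[u]:
  u**4 - 163u**2 - 18u + 6480 = (u**2 - 18u + 80)(u**2 + 18u + 81) + (0)
The last nonzero remainder u**2 + 18u + 81 is already monic.

u**2 + 18u + 81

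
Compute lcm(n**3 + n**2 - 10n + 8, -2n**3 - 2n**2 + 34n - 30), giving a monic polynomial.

n**5 + 3n**4 - 23n**3 - 27n**2 + 166n - 120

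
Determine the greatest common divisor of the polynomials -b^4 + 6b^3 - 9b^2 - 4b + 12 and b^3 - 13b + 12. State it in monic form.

b - 3

Repeated division with remainder:
  -b^4 + 6b^3 - 9b^2 - 4b + 12 = (-b + 6)(b^3 - 13b + 12) + (-22b^2 + 86b - 60)
  b^3 - 13b + 12 = (-(1/22)b - 43/242)(-22b^2 + 86b - 60) + (-(54/121)b + 162/121)
  -22b^2 + 86b - 60 = ((1331/27)b - 1210/27)(-(54/121)b + 162/121) + (0)
Last nonzero remainder: -(54/121)b + 162/121. Dividing through by -54/121 gives the monic gcd b - 3.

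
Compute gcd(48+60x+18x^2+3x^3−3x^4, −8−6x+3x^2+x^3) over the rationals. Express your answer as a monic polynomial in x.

1+x

Euclidean algorithm in ℚ[x]:
  −3x^4+3x^3+18x^2+60x+48 = (−3x+12)(x^3+3x^2−6x−8) + (−36x^2+108x+144)
  x^3+3x^2−6x−8 = (−(1/36)x−1/6)(−36x^2+108x+144) + (16x+16)
  −36x^2+108x+144 = (−(9/4)x+9)(16x+16) + (0)
Last nonzero remainder: 16x+16. Dividing through by 16 gives the monic gcd x+1.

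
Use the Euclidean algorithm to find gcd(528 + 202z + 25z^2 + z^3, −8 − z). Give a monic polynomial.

Repeated division with remainder:
  z^3 + 25z^2 + 202z + 528 = (−z^2 − 17z − 66)(−z − 8) + (0)
Last nonzero remainder: −z − 8. Dividing through by −1 gives the monic gcd z + 8.

8 + z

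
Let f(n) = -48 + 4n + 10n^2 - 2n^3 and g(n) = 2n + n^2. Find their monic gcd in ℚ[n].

2 + n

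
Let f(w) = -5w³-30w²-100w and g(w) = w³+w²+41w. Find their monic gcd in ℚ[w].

w

Repeated division with remainder:
  -5w³-30w²-100w = (-5)(w³+w²+41w) + (-25w²+105w)
  w³+w²+41w = (-(1/25)w-26/125)(-25w²+105w) + ((1571/25)w)
  -25w²+105w = (-(625/1571)w+2625/1571)((1571/25)w) + (0)
Last nonzero remainder: (1571/25)w. Dividing through by 1571/25 gives the monic gcd w.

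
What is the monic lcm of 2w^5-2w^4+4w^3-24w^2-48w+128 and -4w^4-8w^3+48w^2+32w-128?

w^6+3w^5-2w^4-4w^3-72w^2-32w+256

Apply the Euclidean algorithm:
  2w^5-2w^4+4w^3-24w^2-48w+128 = (-(1/2)w+3/2)(-4w^4-8w^3+48w^2+32w-128) + (40w^3-80w^2-160w+320)
  -4w^4-8w^3+48w^2+32w-128 = (-(1/10)w-2/5)(40w^3-80w^2-160w+320) + (0)
Last nonzero remainder: 40w^3-80w^2-160w+320. Dividing through by 40 gives the monic gcd w^3-2w^2-4w+8.
Then lcm(f, g) = f·g / gcd(f, g); expanding and making the result monic gives the answer.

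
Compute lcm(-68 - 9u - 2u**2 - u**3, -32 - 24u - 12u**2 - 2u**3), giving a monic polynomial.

272 + 172u + 94u**2 + 17u**3 + 4u**4 + u**5

Repeated division with remainder:
  -u**3 - 2u**2 - 9u - 68 = (1/2)(-2u**3 - 12u**2 - 24u - 32) + (4u**2 + 3u - 52)
  -2u**3 - 12u**2 - 24u - 32 = (-(1/2)u - 21/8)(4u**2 + 3u - 52) + (-(337/8)u - 337/2)
  4u**2 + 3u - 52 = (-(32/337)u + 104/337)(-(337/8)u - 337/2) + (0)
Last nonzero remainder: -(337/8)u - 337/2. Dividing through by -337/8 gives the monic gcd u + 4.
Then lcm(f, g) = f·g / gcd(f, g); expanding and making the result monic gives the answer.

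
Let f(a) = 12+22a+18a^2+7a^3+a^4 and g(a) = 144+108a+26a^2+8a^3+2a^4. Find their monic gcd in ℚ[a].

Apply the Euclidean algorithm:
  a^4+7a^3+18a^2+22a+12 = (1/2)(2a^4+8a^3+26a^2+108a+144) + (3a^3+5a^2-32a-60)
  2a^4+8a^3+26a^2+108a+144 = ((2/3)a+14/9)(3a^3+5a^2-32a-60) + ((356/9)a^2+(1780/9)a+712/3)
  3a^3+5a^2-32a-60 = ((27/356)a-45/178)((356/9)a^2+(1780/9)a+712/3) + (0)
Last nonzero remainder: (356/9)a^2+(1780/9)a+712/3. Dividing through by 356/9 gives the monic gcd a^2+5a+6.

6+5a+a^2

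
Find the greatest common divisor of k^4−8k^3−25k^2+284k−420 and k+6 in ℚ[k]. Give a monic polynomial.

k+6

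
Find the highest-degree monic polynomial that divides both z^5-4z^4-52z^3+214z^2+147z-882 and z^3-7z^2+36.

z^2-z-6

By polynomial division,
  z^5-4z^4-52z^3+214z^2+147z-882 = (z^2+3z-31)(z^3-7z^2+36) + (-39z^2+39z+234)
  z^3-7z^2+36 = (-(1/39)z+2/13)(-39z^2+39z+234) + (0)
Last nonzero remainder: -39z^2+39z+234. Dividing through by -39 gives the monic gcd z^2-z-6.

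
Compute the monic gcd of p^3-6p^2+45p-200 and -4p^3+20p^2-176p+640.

p^2-p+40

Euclidean algorithm in ℚ[p]:
  p^3-6p^2+45p-200 = (-1/4)(-4p^3+20p^2-176p+640) + (-p^2+p-40)
  -4p^3+20p^2-176p+640 = (4p-16)(-p^2+p-40) + (0)
Last nonzero remainder: -p^2+p-40. Dividing through by -1 gives the monic gcd p^2-p+40.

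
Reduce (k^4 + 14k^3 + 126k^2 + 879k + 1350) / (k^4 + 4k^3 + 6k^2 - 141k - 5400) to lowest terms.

(k + 2)/(k - 8)

By polynomial division,
  k^4 + 14k^3 + 126k^2 + 879k + 1350 = (k^4 + 4k^3 + 6k^2 - 141k - 5400) + (10k^3 + 120k^2 + 1020k + 6750)
  k^4 + 4k^3 + 6k^2 - 141k - 5400 = ((1/10)k - 4/5)(10k^3 + 120k^2 + 1020k + 6750) + (0)
Last nonzero remainder: 10k^3 + 120k^2 + 1020k + 6750. Dividing through by 10 gives the monic gcd k^3 + 12k^2 + 102k + 675.
Cancel k^3 + 12k^2 + 102k + 675 from numerator and denominator to get the reduced form.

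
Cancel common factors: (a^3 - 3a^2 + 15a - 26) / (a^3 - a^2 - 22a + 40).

(a^2 - a + 13)/(a^2 + a - 20)

By polynomial division,
  a^3 - 3a^2 + 15a - 26 = (a^3 - a^2 - 22a + 40) + (-2a^2 + 37a - 66)
  a^3 - a^2 - 22a + 40 = (-(1/2)a - 35/4)(-2a^2 + 37a - 66) + ((1075/4)a - 1075/2)
  -2a^2 + 37a - 66 = (-(8/1075)a + 132/1075)((1075/4)a - 1075/2) + (0)
Last nonzero remainder: (1075/4)a - 1075/2. Dividing through by 1075/4 gives the monic gcd a - 2.
Cancel a - 2 from numerator and denominator to get the reduced form.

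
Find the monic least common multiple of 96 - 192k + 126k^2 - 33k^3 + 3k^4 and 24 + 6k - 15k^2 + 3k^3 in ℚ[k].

32 - 32k - 22k^2 + 31k^3 - 10k^4 + k^5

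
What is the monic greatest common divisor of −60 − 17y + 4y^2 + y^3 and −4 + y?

Apply the Euclidean algorithm:
  y^3 + 4y^2 − 17y − 60 = (y^2 + 8y + 15)(y − 4) + (0)
The last nonzero remainder y − 4 is already monic.

−4 + y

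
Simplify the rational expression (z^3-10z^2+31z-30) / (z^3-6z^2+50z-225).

Euclidean algorithm in ℚ[z]:
  z^3-10z^2+31z-30 = (z^3-6z^2+50z-225) + (-4z^2-19z+195)
  z^3-6z^2+50z-225 = (-(1/4)z+43/16)(-4z^2-19z+195) + ((2397/16)z-11985/16)
  -4z^2-19z+195 = (-(64/2397)z-208/799)((2397/16)z-11985/16) + (0)
Last nonzero remainder: (2397/16)z-11985/16. Dividing through by 2397/16 gives the monic gcd z-5.
Cancel z-5 from numerator and denominator to get the reduced form.

(z^2-5z+6)/(z^2-z+45)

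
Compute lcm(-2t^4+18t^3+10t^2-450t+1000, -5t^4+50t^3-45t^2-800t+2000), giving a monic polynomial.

t^5-5t^4-41t^3+205t^2+400t-2000

Euclidean algorithm in ℚ[t]:
  -2t^4+18t^3+10t^2-450t+1000 = (2/5)(-5t^4+50t^3-45t^2-800t+2000) + (-2t^3+28t^2-130t+200)
  -5t^4+50t^3-45t^2-800t+2000 = ((5/2)t+10)(-2t^3+28t^2-130t+200) + (0)
Last nonzero remainder: -2t^3+28t^2-130t+200. Dividing through by -2 gives the monic gcd t^3-14t^2+65t-100.
Then lcm(f, g) = f·g / gcd(f, g); expanding and making the result monic gives the answer.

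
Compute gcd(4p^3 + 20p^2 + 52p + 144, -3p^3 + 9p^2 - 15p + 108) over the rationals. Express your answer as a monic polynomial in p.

p^2 + p + 9

Euclidean algorithm in ℚ[p]:
  4p^3 + 20p^2 + 52p + 144 = (-4/3)(-3p^3 + 9p^2 - 15p + 108) + (32p^2 + 32p + 288)
  -3p^3 + 9p^2 - 15p + 108 = (-(3/32)p + 3/8)(32p^2 + 32p + 288) + (0)
Last nonzero remainder: 32p^2 + 32p + 288. Dividing through by 32 gives the monic gcd p^2 + p + 9.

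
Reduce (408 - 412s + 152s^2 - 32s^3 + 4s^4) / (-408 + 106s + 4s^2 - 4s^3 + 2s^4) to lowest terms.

(-4 + 2s)/(4 + s)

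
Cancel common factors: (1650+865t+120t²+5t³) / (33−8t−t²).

(−150−65t−5t²)/(−3+t)

By polynomial division,
  5t³+120t²+865t+1650 = (−5t−80)(−t²−8t+33) + (390t+4290)
  −t²−8t+33 = (−(1/390)t+1/130)(390t+4290) + (0)
Last nonzero remainder: 390t+4290. Dividing through by 390 gives the monic gcd t+11.
Cancel t+11 from numerator and denominator to get the reduced form.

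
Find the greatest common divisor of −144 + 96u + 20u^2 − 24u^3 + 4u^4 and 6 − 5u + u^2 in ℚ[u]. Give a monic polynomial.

6 − 5u + u^2

Repeated division with remainder:
  4u^4 − 24u^3 + 20u^2 + 96u − 144 = (4u^2 − 4u − 24)(u^2 − 5u + 6) + (0)
The last nonzero remainder u^2 − 5u + 6 is already monic.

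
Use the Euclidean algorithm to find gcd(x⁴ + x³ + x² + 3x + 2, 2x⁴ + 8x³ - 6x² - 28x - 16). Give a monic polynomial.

x² + 2x + 1

Apply the Euclidean algorithm:
  x⁴ + x³ + x² + 3x + 2 = (1/2)(2x⁴ + 8x³ - 6x² - 28x - 16) + (-3x³ + 4x² + 17x + 10)
  2x⁴ + 8x³ - 6x² - 28x - 16 = (-(2/3)x - 32/9)(-3x³ + 4x² + 17x + 10) + ((176/9)x² + (352/9)x + 176/9)
  -3x³ + 4x² + 17x + 10 = (-(27/176)x + 45/88)((176/9)x² + (352/9)x + 176/9) + (0)
Last nonzero remainder: (176/9)x² + (352/9)x + 176/9. Dividing through by 176/9 gives the monic gcd x² + 2x + 1.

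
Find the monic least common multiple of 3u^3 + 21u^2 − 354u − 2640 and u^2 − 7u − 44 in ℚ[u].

Repeated division with remainder:
  3u^3 + 21u^2 − 354u − 2640 = (3u + 42)(u^2 − 7u − 44) + (72u − 792)
  u^2 − 7u − 44 = ((1/72)u + 1/18)(72u − 792) + (0)
Last nonzero remainder: 72u − 792. Dividing through by 72 gives the monic gcd u − 11.
Then lcm(f, g) = f·g / gcd(f, g); expanding and making the result monic gives the answer.

u^4 + 11u^3 − 90u^2 − 1352u − 3520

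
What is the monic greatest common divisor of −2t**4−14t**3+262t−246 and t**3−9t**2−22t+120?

t−3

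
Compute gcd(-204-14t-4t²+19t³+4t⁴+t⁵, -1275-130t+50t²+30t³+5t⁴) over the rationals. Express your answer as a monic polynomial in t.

17+4t+t²

By polynomial division,
  t⁵+4t⁴+19t³-4t²-14t-204 = ((1/5)t-2/5)(5t⁴+30t³+50t²-130t-1275) + (21t³+42t²+189t-714)
  5t⁴+30t³+50t²-130t-1275 = ((5/21)t+20/21)(21t³+42t²+189t-714) + (-35t²-140t-595)
  21t³+42t²+189t-714 = (-(3/5)t+6/5)(-35t²-140t-595) + (0)
Last nonzero remainder: -35t²-140t-595. Dividing through by -35 gives the monic gcd t²+4t+17.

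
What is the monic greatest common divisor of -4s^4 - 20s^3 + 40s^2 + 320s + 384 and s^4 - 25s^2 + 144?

By polynomial division,
  -4s^4 - 20s^3 + 40s^2 + 320s + 384 = (-4)(s^4 - 25s^2 + 144) + (-20s^3 - 60s^2 + 320s + 960)
  s^4 - 25s^2 + 144 = (-(1/20)s + 3/20)(-20s^3 - 60s^2 + 320s + 960) + (0)
Last nonzero remainder: -20s^3 - 60s^2 + 320s + 960. Dividing through by -20 gives the monic gcd s^3 + 3s^2 - 16s - 48.

s^3 + 3s^2 - 16s - 48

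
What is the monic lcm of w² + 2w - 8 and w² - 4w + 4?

w³ - 12w + 16

Euclidean algorithm in ℚ[w]:
  w² + 2w - 8 = (w² - 4w + 4) + (6w - 12)
  w² - 4w + 4 = ((1/6)w - 1/3)(6w - 12) + (0)
Last nonzero remainder: 6w - 12. Dividing through by 6 gives the monic gcd w - 2.
Then lcm(f, g) = f·g / gcd(f, g); expanding and making the result monic gives the answer.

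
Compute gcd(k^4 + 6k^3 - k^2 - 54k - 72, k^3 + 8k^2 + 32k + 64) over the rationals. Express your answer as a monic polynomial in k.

By polynomial division,
  k^4 + 6k^3 - k^2 - 54k - 72 = (k - 2)(k^3 + 8k^2 + 32k + 64) + (-17k^2 - 54k + 56)
  k^3 + 8k^2 + 32k + 64 = (-(1/17)k - 82/289)(-17k^2 - 54k + 56) + ((5772/289)k + 23088/289)
  -17k^2 - 54k + 56 = (-(4913/5772)k + 2023/2886)((5772/289)k + 23088/289) + (0)
Last nonzero remainder: (5772/289)k + 23088/289. Dividing through by 5772/289 gives the monic gcd k + 4.

k + 4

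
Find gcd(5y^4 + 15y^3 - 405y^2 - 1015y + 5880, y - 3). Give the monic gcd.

y - 3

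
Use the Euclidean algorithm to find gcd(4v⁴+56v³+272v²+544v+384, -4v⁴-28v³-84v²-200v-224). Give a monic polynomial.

v²+6v+8

Repeated division with remainder:
  4v⁴+56v³+272v²+544v+384 = (-1)(-4v⁴-28v³-84v²-200v-224) + (28v³+188v²+344v+160)
  -4v⁴-28v³-84v²-200v-224 = (-(1/7)v-2/49)(28v³+188v²+344v+160) + (-(1332/49)v²-(7992/49)v-10656/49)
  28v³+188v²+344v+160 = (-(343/333)v-245/333)(-(1332/49)v²-(7992/49)v-10656/49) + (0)
Last nonzero remainder: -(1332/49)v²-(7992/49)v-10656/49. Dividing through by -1332/49 gives the monic gcd v²+6v+8.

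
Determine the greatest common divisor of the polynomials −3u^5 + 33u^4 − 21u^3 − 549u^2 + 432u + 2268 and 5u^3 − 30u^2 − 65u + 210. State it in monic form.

Apply the Euclidean algorithm:
  −3u^5 + 33u^4 − 21u^3 − 549u^2 + 432u + 2268 = (−(3/5)u^2 + 3u + 6)(5u^3 − 30u^2 − 65u + 210) + (−48u^2 + 192u + 1008)
  5u^3 − 30u^2 − 65u + 210 = (−(5/48)u + 5/24)(−48u^2 + 192u + 1008) + (0)
Last nonzero remainder: −48u^2 + 192u + 1008. Dividing through by −48 gives the monic gcd u^2 − 4u − 21.

u^2 − 4u − 21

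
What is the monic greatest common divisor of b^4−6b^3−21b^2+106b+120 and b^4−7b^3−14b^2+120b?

b^3−7b^2−14b+120

Euclidean algorithm in ℚ[b]:
  b^4−6b^3−21b^2+106b+120 = (b^4−7b^3−14b^2+120b) + (b^3−7b^2−14b+120)
  b^4−7b^3−14b^2+120b = (b)(b^3−7b^2−14b+120) + (0)
The last nonzero remainder b^3−7b^2−14b+120 is already monic.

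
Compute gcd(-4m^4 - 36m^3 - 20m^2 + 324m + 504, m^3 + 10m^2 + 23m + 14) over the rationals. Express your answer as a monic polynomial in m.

m^2 + 9m + 14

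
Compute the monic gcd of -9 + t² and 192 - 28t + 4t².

Repeated division with remainder:
  t² - 9 = (1/4)(4t² - 28t + 192) + (7t - 57)
  4t² - 28t + 192 = ((4/7)t + 32/49)(7t - 57) + (11232/49)
  7t - 57 = ((343/11232)t - 931/3744)(11232/49) + (0)
The last nonzero remainder is the constant 11232/49, so the polynomials are coprime and gcd = 1.

1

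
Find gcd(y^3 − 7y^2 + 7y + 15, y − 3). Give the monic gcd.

y − 3

By polynomial division,
  y^3 − 7y^2 + 7y + 15 = (y^2 − 4y − 5)(y − 3) + (0)
The last nonzero remainder y − 3 is already monic.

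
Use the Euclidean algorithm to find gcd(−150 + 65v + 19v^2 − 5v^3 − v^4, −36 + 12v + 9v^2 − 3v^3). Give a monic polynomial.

6 − 5v + v^2

Euclidean algorithm in ℚ[v]:
  −v^4 − 5v^3 + 19v^2 + 65v − 150 = ((1/3)v + 8/3)(−3v^3 + 9v^2 + 12v − 36) + (−9v^2 + 45v − 54)
  −3v^3 + 9v^2 + 12v − 36 = ((1/3)v + 2/3)(−9v^2 + 45v − 54) + (0)
Last nonzero remainder: −9v^2 + 45v − 54. Dividing through by −9 gives the monic gcd v^2 − 5v + 6.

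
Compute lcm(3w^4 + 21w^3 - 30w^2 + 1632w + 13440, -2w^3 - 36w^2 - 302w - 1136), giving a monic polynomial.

Euclidean algorithm in ℚ[w]:
  3w^4 + 21w^3 - 30w^2 + 1632w + 13440 = (-(3/2)w + 33/2)(-2w^3 - 36w^2 - 302w - 1136) + (111w^2 + 4911w + 32184)
  -2w^3 - 36w^2 - 302w - 1136 = (-(2/111)w + 1942/4107)(111w^2 + 4911w + 32184) + (-(2798620/1369)w - 22388960/1369)
  111w^2 + 4911w + 32184 = (-(151959/2798620)w - 5507487/2798620)(-(2798620/1369)w - 22388960/1369) + (0)
Last nonzero remainder: -(2798620/1369)w - 22388960/1369. Dividing through by -2798620/1369 gives the monic gcd w + 8.
Then lcm(f, g) = f·g / gcd(f, g); expanding and making the result monic gives the answer.

w^6 + 17w^5 + 131w^4 + 941w^3 + 9210w^2 + 83424w + 318080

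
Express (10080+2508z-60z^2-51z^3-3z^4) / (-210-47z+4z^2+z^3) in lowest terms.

(-240-54z-3z^2)/(5+z)

By polynomial division,
  -3z^4-51z^3-60z^2+2508z+10080 = (-3z-39)(z^3+4z^2-47z-210) + (-45z^2+45z+1890)
  z^3+4z^2-47z-210 = (-(1/45)z-1/9)(-45z^2+45z+1890) + (0)
Last nonzero remainder: -45z^2+45z+1890. Dividing through by -45 gives the monic gcd z^2-z-42.
Cancel z^2-z-42 from numerator and denominator to get the reduced form.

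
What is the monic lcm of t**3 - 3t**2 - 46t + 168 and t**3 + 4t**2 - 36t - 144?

t**5 + 7t**4 - 52t**3 - 364t**2 + 576t + 4032

Repeated division with remainder:
  t**3 - 3t**2 - 46t + 168 = (t**3 + 4t**2 - 36t - 144) + (-7t**2 - 10t + 312)
  t**3 + 4t**2 - 36t - 144 = (-(1/7)t - 18/49)(-7t**2 - 10t + 312) + ((240/49)t - 1440/49)
  -7t**2 - 10t + 312 = (-(343/240)t - 637/60)((240/49)t - 1440/49) + (0)
Last nonzero remainder: (240/49)t - 1440/49. Dividing through by 240/49 gives the monic gcd t - 6.
Then lcm(f, g) = f·g / gcd(f, g); expanding and making the result monic gives the answer.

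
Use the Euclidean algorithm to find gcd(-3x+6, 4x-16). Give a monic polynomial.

1

Euclidean algorithm in ℚ[x]:
  -3x+6 = (-3/4)(4x-16) + (-6)
  4x-16 = (-(2/3)x+8/3)(-6) + (0)
The last nonzero remainder is the constant -6, so the polynomials are coprime and gcd = 1.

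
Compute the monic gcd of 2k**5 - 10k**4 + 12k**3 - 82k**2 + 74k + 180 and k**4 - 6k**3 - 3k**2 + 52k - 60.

Repeated division with remainder:
  2k**5 - 10k**4 + 12k**3 - 82k**2 + 74k + 180 = (2k + 2)(k**4 - 6k**3 - 3k**2 + 52k - 60) + (30k**3 - 180k**2 + 90k + 300)
  k**4 - 6k**3 - 3k**2 + 52k - 60 = ((1/30)k)(30k**3 - 180k**2 + 90k + 300) + (-6k**2 + 42k - 60)
  30k**3 - 180k**2 + 90k + 300 = (-5k - 5)(-6k**2 + 42k - 60) + (0)
Last nonzero remainder: -6k**2 + 42k - 60. Dividing through by -6 gives the monic gcd k**2 - 7k + 10.

k**2 - 7k + 10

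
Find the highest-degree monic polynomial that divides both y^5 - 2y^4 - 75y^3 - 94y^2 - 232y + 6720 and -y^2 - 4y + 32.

y^2 + 4y - 32

Repeated division with remainder:
  y^5 - 2y^4 - 75y^3 - 94y^2 - 232y + 6720 = (-y^3 + 6y^2 + 19y + 210)(-y^2 - 4y + 32) + (0)
Last nonzero remainder: -y^2 - 4y + 32. Dividing through by -1 gives the monic gcd y^2 + 4y - 32.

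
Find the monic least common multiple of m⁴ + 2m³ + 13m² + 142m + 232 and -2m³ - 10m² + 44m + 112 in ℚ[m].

m⁶ + 5m⁵ - 9m⁴ + 125m³ + 294m² - 3280m - 6496

Apply the Euclidean algorithm:
  m⁴ + 2m³ + 13m² + 142m + 232 = (-(1/2)m + 3/2)(-2m³ - 10m² + 44m + 112) + (50m² + 132m + 64)
  -2m³ - 10m² + 44m + 112 = (-(1/25)m - 59/625)(50m² + 132m + 64) + ((36888/625)m + 73776/625)
  50m² + 132m + 64 = ((15625/18444)m + 2500/4611)((36888/625)m + 73776/625) + (0)
Last nonzero remainder: (36888/625)m + 73776/625. Dividing through by 36888/625 gives the monic gcd m + 2.
Then lcm(f, g) = f·g / gcd(f, g); expanding and making the result monic gives the answer.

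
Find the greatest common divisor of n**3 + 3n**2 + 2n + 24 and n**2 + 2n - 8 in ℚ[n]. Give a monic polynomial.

n + 4

Repeated division with remainder:
  n**3 + 3n**2 + 2n + 24 = (n + 1)(n**2 + 2n - 8) + (8n + 32)
  n**2 + 2n - 8 = ((1/8)n - 1/4)(8n + 32) + (0)
Last nonzero remainder: 8n + 32. Dividing through by 8 gives the monic gcd n + 4.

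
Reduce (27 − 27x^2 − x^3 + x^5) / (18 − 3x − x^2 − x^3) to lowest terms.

(−3 + x + 3x^2 − x^3)/(−2 + x)

Euclidean algorithm in ℚ[x]:
  x^5 − x^3 − 27x^2 + 27 = (−x^2 + x + 3)(−x^3 − x^2 − 3x + 18) + (−3x^2 − 9x − 27)
  −x^3 − x^2 − 3x + 18 = ((1/3)x − 2/3)(−3x^2 − 9x − 27) + (0)
Last nonzero remainder: −3x^2 − 9x − 27. Dividing through by −3 gives the monic gcd x^2 + 3x + 9.
Cancel x^2 + 3x + 9 from numerator and denominator to get the reduced form.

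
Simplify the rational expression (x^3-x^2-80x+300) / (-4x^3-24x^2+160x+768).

By polynomial division,
  x^3-x^2-80x+300 = (-1/4)(-4x^3-24x^2+160x+768) + (-7x^2-40x+492)
  -4x^3-24x^2+160x+768 = ((4/7)x+8/49)(-7x^2-40x+492) + (-(5616/49)x+33696/49)
  -7x^2-40x+492 = ((343/5616)x+2009/2808)(-(5616/49)x+33696/49) + (0)
Last nonzero remainder: -(5616/49)x+33696/49. Dividing through by -5616/49 gives the monic gcd x-6.
Cancel x-6 from numerator and denominator to get the reduced form.

(-x^2-5x+50)/(4x^2+48x+128)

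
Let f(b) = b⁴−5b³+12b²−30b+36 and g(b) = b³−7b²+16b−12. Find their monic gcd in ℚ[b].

b²−5b+6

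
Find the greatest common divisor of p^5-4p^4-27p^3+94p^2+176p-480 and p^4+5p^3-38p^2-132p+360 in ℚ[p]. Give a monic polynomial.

By polynomial division,
  p^5-4p^4-27p^3+94p^2+176p-480 = (p-9)(p^4+5p^3-38p^2-132p+360) + (56p^3-116p^2-1372p+2760)
  p^4+5p^3-38p^2-132p+360 = ((1/56)p+99/784)(56p^3-116p^2-1372p+2760) + ((225/196)p^2-(225/28)p+1125/98)
  56p^3-116p^2-1372p+2760 = ((10976/225)p+18032/75)((225/196)p^2-(225/28)p+1125/98) + (0)
Last nonzero remainder: (225/196)p^2-(225/28)p+1125/98. Dividing through by 225/196 gives the monic gcd p^2-7p+10.

p^2-7p+10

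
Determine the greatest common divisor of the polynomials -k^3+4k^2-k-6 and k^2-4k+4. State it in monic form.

By polynomial division,
  -k^3+4k^2-k-6 = (-k)(k^2-4k+4) + (3k-6)
  k^2-4k+4 = ((1/3)k-2/3)(3k-6) + (0)
Last nonzero remainder: 3k-6. Dividing through by 3 gives the monic gcd k-2.

k-2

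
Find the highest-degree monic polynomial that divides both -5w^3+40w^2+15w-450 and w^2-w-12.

w+3

By polynomial division,
  -5w^3+40w^2+15w-450 = (-5w+35)(w^2-w-12) + (-10w-30)
  w^2-w-12 = (-(1/10)w+2/5)(-10w-30) + (0)
Last nonzero remainder: -10w-30. Dividing through by -10 gives the monic gcd w+3.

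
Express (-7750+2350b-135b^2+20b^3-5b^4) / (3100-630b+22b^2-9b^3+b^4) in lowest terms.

(25-5b)/(-10+b)

Euclidean algorithm in ℚ[b]:
  -5b^4+20b^3-135b^2+2350b-7750 = (-5)(b^4-9b^3+22b^2-630b+3100) + (-25b^3-25b^2-800b+7750)
  b^4-9b^3+22b^2-630b+3100 = (-(1/25)b+2/5)(-25b^3-25b^2-800b+7750) + (0)
Last nonzero remainder: -25b^3-25b^2-800b+7750. Dividing through by -25 gives the monic gcd b^3+b^2+32b-310.
Cancel b^3+b^2+32b-310 from numerator and denominator to get the reduced form.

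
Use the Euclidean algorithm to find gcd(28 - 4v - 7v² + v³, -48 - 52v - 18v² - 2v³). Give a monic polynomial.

2 + v

Repeated division with remainder:
  v³ - 7v² - 4v + 28 = (-1/2)(-2v³ - 18v² - 52v - 48) + (-16v² - 30v + 4)
  -2v³ - 18v² - 52v - 48 = ((1/8)v + 57/64)(-16v² - 30v + 4) + (-(825/32)v - 825/16)
  -16v² - 30v + 4 = ((512/825)v - 64/825)(-(825/32)v - 825/16) + (0)
Last nonzero remainder: -(825/32)v - 825/16. Dividing through by -825/32 gives the monic gcd v + 2.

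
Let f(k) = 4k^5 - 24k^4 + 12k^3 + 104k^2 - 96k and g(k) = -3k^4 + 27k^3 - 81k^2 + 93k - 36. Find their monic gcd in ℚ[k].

Euclidean algorithm in ℚ[k]:
  4k^5 - 24k^4 + 12k^3 + 104k^2 - 96k = (-(4/3)k - 4)(-3k^4 + 27k^3 - 81k^2 + 93k - 36) + (12k^3 - 96k^2 + 228k - 144)
  -3k^4 + 27k^3 - 81k^2 + 93k - 36 = (-(1/4)k + 1/4)(12k^3 - 96k^2 + 228k - 144) + (0)
Last nonzero remainder: 12k^3 - 96k^2 + 228k - 144. Dividing through by 12 gives the monic gcd k^3 - 8k^2 + 19k - 12.

k^3 - 8k^2 + 19k - 12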